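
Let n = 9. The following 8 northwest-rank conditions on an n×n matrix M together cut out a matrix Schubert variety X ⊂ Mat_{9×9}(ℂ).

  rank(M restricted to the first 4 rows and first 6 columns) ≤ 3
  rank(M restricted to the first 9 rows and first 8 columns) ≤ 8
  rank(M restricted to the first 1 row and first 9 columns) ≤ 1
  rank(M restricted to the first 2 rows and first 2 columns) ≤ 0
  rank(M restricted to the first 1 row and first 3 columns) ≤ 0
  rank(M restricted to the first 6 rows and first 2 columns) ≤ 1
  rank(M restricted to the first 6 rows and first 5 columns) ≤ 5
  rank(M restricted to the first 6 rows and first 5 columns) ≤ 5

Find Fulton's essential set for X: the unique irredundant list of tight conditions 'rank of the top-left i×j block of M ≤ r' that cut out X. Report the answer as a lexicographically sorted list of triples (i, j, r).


Propagating the 8 rank bounds to every northwest block:

  row 1: 0 0 0 1 1 1 1 1 1
  row 2: 0 0 1 2 2 2 2 2 2
  row 3: 1 1 2 3 3 3 3 3 3
  row 4: 1 1 2 3 3 3 4 4 4
  row 5: 1 1 2 3 4 4 5 5 5
  row 6: 1 1 2 3 4 5 6 6 6
  row 7: 1 2 3 4 5 6 7 7 7
  row 8: 1 2 3 4 5 6 7 8 8
  row 9: 1 2 3 4 5 6 7 8 9

so w = (4, 3, 1, 7, 5, 6, 2, 8, 9).

Rothe diagram D(w) (10 cells), 4 SE-corners (essential conditions):

[(1, 3, 0), (2, 2, 0), (4, 6, 3), (6, 2, 1)]


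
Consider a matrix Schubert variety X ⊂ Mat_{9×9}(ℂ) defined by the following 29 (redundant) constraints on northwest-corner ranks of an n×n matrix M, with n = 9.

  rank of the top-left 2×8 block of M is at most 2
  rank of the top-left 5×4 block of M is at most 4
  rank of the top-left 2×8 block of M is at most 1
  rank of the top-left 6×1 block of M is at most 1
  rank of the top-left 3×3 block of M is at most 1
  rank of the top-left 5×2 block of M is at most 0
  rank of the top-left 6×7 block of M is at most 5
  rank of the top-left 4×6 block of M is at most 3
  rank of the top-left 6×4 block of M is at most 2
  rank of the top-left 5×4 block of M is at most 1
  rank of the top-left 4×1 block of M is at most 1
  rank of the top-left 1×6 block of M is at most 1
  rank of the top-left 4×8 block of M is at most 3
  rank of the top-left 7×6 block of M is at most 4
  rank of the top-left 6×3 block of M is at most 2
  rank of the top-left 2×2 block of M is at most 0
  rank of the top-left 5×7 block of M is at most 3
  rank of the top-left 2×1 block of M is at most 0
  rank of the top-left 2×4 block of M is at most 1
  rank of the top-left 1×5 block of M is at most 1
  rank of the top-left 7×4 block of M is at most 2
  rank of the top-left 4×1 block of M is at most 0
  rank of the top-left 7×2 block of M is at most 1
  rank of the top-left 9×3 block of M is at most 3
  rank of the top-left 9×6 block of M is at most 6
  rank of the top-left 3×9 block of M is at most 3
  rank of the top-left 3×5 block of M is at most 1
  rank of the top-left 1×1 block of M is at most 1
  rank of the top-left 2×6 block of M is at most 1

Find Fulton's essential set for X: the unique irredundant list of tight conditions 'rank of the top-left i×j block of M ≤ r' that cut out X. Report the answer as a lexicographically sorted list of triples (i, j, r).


Rank table r_w(9×9) implied by the 29 constraints:

  i=1: 0  0  1  1  1  1  1  1  1
  i=2: 0  0  1  1  1  1  1  1  2
  i=3: 0  0  1  1  1  2  2  2  3
  i=4: 0  0  1  1  2  3  3  3  4
  i=5: 0  0  1  1  2  3  3  4  5
  i=6: 1  1  2  2  3  4  4  5  6
  i=7: 1  1  2  2  3  4  5  6  7
  i=8: 1  2  3  3  4  5  6  7  8
  i=9: 1  2  3  4  5  6  7  8  9

reading off 1-entries of Δ²R: w = (3, 9, 6, 5, 8, 1, 7, 2, 4).

Fulton essential set (7 of the 22 Rothe cells):

[(2, 8, 1), (3, 5, 1), (5, 2, 0), (5, 4, 1), (5, 7, 3), (7, 2, 1), (7, 4, 2)]


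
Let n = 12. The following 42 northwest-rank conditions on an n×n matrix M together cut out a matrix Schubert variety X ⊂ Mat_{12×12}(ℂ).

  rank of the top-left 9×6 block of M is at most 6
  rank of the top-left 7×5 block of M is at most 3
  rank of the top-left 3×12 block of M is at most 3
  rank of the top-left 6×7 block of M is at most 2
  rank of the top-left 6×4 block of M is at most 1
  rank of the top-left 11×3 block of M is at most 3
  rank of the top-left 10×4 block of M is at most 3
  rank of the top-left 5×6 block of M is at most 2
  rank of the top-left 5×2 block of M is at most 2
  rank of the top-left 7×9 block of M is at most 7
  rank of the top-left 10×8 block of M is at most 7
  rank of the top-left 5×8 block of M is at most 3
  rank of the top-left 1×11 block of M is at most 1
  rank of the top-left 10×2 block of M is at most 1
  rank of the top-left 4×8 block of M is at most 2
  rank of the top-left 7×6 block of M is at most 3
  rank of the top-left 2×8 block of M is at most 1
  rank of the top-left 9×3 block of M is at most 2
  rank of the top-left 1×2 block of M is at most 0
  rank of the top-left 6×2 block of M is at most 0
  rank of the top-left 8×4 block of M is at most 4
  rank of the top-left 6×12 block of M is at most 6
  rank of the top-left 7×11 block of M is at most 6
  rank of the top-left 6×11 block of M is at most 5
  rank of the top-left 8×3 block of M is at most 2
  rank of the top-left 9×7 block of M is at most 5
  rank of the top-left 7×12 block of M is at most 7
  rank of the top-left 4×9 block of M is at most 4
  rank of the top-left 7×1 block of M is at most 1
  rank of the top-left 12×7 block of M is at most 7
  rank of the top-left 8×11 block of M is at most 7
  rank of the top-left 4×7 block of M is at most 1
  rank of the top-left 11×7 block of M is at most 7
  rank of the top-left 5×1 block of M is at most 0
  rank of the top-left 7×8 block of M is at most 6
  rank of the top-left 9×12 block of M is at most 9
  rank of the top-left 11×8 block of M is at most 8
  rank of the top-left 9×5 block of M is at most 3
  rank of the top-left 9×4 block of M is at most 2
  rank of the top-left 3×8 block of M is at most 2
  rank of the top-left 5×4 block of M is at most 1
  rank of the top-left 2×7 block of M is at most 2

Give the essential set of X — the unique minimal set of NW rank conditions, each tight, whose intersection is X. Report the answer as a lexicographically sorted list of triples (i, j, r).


Computing R[i][j] = min implied NW-rank bound (n=12, 42 conditions):

  R[1]: 0 0 1 1 1 1 1 1 1 1 1 1
  R[2]: 0 0 1 1 1 1 1 1 2 2 2 2
  R[3]: 0 0 1 1 1 1 1 2 3 3 3 3
  R[4]: 0 0 1 1 1 1 1 2 3 4 4 4
  R[5]: 0 0 1 1 2 2 2 3 4 5 5 5
  R[6]: 0 0 1 1 2 2 2 3 4 5 5 6
  R[7]: 1 1 2 2 3 3 3 4 5 6 6 7
  R[8]: 1 1 2 2 3 4 4 5 6 7 7 8
  R[9]: 1 1 2 2 3 4 5 6 7 8 8 9
  R[10]: 1 1 2 3 4 5 6 7 8 9 9 10
  R[11]: 1 2 3 4 5 6 7 8 9 10 10 11
  R[12]: 1 2 3 4 5 6 7 8 9 10 11 12

reading off 1-entries of Δ²R: w = (3, 9, 8, 10, 5, 12, 1, 6, 7, 4, 2, 11).

D(w) has 35 cells with 8 SE-corners; essential set:

[(2, 8, 1), (4, 7, 1), (6, 2, 0), (6, 4, 1), (6, 7, 2), (6, 11, 5), (9, 4, 2), (10, 2, 1)]


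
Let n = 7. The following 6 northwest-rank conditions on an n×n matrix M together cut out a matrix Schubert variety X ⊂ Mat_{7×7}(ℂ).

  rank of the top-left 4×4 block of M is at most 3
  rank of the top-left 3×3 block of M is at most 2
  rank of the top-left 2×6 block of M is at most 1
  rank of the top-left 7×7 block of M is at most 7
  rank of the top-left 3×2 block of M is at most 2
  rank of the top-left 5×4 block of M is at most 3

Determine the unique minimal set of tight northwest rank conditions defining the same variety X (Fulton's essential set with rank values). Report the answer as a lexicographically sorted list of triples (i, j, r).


Recovering R(i,j) via the rank-extension bound from the 6 conditions:

  i=1: 1 1 1 1 1 1 1
  i=2: 1 1 1 1 1 1 2
  i=3: 1 2 2 2 2 2 3
  i=4: 1 2 3 3 3 3 4
  i=5: 1 2 3 3 4 4 5
  i=6: 1 2 3 4 5 5 6
  i=7: 1 2 3 4 5 6 7

hence w(1..7) = (1, 7, 2, 3, 5, 4, 6).

ℓ(w)=6; the 2 essential cells (i,j,r):

[(2, 6, 1), (5, 4, 3)]


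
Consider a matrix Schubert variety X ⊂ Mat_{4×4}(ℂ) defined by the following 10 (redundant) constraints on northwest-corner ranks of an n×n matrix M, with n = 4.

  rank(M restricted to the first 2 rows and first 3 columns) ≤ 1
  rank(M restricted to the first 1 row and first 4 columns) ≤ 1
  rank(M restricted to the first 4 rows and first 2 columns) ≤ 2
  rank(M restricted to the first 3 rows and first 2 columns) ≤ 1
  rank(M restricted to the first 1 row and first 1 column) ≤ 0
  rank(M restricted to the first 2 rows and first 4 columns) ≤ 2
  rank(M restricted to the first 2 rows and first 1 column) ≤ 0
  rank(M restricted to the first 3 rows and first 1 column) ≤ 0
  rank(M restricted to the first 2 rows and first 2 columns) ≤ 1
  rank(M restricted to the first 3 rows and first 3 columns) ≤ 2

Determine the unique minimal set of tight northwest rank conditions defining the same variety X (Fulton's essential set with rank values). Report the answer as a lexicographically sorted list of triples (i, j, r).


Recovering R(i,j) via the rank-extension bound from the 10 conditions:

  i=1: 0  1  1  1
  i=2: 0  1  1  2
  i=3: 0  1  2  3
  i=4: 1  2  3  4

second differences of R give the permutation w = (2, 4, 3, 1).

Fulton essential set (2 of the 4 Rothe cells):

[(2, 3, 1), (3, 1, 0)]


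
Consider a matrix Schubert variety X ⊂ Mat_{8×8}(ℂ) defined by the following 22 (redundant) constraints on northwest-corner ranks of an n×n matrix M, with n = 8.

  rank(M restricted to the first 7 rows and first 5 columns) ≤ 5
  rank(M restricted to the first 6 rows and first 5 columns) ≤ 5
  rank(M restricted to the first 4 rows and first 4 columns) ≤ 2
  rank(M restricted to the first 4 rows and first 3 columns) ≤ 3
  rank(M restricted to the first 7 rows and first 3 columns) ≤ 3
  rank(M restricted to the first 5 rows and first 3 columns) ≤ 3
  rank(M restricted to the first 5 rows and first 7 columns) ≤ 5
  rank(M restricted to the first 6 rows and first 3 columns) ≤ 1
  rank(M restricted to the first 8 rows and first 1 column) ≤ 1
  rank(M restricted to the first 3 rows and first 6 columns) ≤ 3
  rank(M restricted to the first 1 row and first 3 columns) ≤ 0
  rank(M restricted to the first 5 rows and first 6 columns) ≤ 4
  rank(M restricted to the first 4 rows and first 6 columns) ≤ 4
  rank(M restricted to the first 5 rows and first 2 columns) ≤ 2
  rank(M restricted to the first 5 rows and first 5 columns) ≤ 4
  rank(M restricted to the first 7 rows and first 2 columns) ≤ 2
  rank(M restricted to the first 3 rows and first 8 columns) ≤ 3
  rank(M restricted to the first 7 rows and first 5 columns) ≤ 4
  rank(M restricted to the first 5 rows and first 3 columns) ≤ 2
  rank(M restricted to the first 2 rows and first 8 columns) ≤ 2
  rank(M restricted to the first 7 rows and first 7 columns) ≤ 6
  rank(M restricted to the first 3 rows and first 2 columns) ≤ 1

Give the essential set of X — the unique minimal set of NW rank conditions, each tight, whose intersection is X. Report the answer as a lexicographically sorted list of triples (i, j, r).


Propagating the 22 rank bounds to every northwest block:

  i=1: 0, 0, 0, 1, 1, 1, 1, 1
  i=2: 1, 1, 1, 2, 2, 2, 2, 2
  i=3: 1, 1, 1, 2, 3, 3, 3, 3
  i=4: 1, 1, 1, 2, 3, 4, 4, 4
  i=5: 1, 1, 1, 2, 3, 4, 5, 5
  i=6: 1, 1, 1, 2, 3, 4, 5, 6
  i=7: 1, 2, 2, 3, 4, 5, 6, 7
  i=8: 1, 2, 3, 4, 5, 6, 7, 8

second differences of R give the permutation w = (4, 1, 5, 6, 7, 8, 2, 3).

ℓ(w)=11; the 2 essential cells (i,j,r):

[(1, 3, 0), (6, 3, 1)]


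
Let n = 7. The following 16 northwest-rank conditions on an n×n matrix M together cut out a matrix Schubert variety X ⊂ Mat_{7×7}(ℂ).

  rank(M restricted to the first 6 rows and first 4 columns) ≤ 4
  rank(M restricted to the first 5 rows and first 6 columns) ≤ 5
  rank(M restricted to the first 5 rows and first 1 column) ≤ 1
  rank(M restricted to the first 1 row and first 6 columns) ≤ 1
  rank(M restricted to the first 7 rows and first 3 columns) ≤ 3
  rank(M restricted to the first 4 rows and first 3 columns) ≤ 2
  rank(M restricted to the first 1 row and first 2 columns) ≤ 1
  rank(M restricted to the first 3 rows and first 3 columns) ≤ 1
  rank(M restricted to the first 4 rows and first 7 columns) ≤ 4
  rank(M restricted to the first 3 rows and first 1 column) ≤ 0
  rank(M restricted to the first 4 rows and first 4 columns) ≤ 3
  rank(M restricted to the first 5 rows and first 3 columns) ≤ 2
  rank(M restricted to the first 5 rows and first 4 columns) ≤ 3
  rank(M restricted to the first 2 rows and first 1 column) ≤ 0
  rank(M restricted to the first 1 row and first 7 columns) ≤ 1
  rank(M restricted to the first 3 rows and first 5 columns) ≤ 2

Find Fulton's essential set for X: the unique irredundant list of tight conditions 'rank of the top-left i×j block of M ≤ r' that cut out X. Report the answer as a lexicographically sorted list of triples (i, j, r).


Propagating the 16 rank bounds to every northwest block:

  0 | 1 | 1 | 1 | 1 | 1 | 1
  0 | 1 | 1 | 2 | 2 | 2 | 2
  0 | 1 | 1 | 2 | 2 | 3 | 3
  1 | 2 | 2 | 3 | 3 | 4 | 4
  1 | 2 | 2 | 3 | 4 | 5 | 5
  1 | 2 | 3 | 4 | 5 | 6 | 6
  1 | 2 | 3 | 4 | 5 | 6 | 7

so w = (2, 4, 6, 1, 5, 3, 7).

Fulton essential set (4 of the 7 Rothe cells):

[(3, 1, 0), (3, 3, 1), (3, 5, 2), (5, 3, 2)]


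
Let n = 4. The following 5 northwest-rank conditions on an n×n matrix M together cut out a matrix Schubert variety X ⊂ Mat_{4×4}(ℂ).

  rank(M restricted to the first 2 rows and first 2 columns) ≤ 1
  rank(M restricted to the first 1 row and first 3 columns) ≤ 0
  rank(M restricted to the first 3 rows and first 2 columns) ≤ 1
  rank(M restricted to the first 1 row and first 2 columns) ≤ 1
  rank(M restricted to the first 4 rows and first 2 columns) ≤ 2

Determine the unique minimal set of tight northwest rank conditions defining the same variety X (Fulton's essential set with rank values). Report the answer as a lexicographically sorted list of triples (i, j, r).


Reconstructing r_w from the 5 given conditions:

  R[1]: 0 0 0 1
  R[2]: 1 1 1 2
  R[3]: 1 1 2 3
  R[4]: 1 2 3 4

hence w(1..4) = (4, 1, 3, 2).

|D(w)|=4, |Ess(w)|=2:

[(1, 3, 0), (3, 2, 1)]


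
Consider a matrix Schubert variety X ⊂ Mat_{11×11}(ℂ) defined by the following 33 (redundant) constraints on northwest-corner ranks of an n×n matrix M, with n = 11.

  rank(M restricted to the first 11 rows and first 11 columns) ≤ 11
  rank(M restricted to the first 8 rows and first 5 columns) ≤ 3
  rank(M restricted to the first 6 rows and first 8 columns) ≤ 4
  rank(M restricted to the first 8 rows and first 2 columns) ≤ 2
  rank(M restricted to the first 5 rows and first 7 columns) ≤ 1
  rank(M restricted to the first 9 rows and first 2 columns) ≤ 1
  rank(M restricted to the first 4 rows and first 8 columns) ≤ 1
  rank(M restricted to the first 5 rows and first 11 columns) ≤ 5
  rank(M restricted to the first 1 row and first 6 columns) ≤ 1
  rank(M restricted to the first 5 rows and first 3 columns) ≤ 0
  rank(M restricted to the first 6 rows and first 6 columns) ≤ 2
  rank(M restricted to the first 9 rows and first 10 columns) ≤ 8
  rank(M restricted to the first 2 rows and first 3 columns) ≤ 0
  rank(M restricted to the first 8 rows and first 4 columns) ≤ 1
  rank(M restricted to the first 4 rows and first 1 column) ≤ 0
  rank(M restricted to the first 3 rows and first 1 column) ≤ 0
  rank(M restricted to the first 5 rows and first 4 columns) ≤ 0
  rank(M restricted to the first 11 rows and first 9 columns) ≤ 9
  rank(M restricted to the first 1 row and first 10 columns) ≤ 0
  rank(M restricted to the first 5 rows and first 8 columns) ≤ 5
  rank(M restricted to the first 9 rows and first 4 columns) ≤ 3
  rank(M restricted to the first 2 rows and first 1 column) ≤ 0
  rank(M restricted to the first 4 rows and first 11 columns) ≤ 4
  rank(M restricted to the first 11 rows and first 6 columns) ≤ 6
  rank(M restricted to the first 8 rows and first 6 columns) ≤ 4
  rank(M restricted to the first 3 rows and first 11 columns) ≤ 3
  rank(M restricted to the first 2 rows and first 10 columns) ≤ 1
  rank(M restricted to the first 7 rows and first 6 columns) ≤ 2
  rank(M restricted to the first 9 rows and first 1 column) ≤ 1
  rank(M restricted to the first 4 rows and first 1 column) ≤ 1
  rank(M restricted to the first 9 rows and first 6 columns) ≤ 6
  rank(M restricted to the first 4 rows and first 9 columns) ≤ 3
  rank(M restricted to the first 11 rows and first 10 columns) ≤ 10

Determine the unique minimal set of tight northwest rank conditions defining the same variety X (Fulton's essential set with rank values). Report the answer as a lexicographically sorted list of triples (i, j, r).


Rank table r_w(11×11) implied by the 33 constraints:

  0 | 0 | 0 | 0 | 0 | 0 | 0 | 0 | 0 | 0 | 1
  0 | 0 | 0 | 0 | 1 | 1 | 1 | 1 | 1 | 1 | 2
  0 | 0 | 0 | 0 | 1 | 1 | 1 | 1 | 2 | 2 | 3
  0 | 0 | 0 | 0 | 1 | 1 | 1 | 1 | 2 | 3 | 4
  0 | 0 | 0 | 0 | 1 | 1 | 1 | 2 | 3 | 4 | 5
  1 | 1 | 1 | 1 | 2 | 2 | 2 | 3 | 4 | 5 | 6
  1 | 1 | 1 | 1 | 2 | 2 | 3 | 4 | 5 | 6 | 7
  1 | 1 | 1 | 1 | 2 | 3 | 4 | 5 | 6 | 7 | 8
  1 | 1 | 2 | 2 | 3 | 4 | 5 | 6 | 7 | 8 | 9
  1 | 2 | 3 | 3 | 4 | 5 | 6 | 7 | 8 | 9 | 10
  1 | 2 | 3 | 4 | 5 | 6 | 7 | 8 | 9 | 10 | 11

so w = (11, 5, 9, 10, 8, 1, 7, 6, 3, 2, 4).

Rothe diagram D(w) (42 cells), 7 SE-corners (essential conditions):

[(1, 10, 0), (4, 8, 1), (5, 4, 0), (5, 7, 1), (7, 6, 2), (8, 4, 1), (9, 2, 1)]


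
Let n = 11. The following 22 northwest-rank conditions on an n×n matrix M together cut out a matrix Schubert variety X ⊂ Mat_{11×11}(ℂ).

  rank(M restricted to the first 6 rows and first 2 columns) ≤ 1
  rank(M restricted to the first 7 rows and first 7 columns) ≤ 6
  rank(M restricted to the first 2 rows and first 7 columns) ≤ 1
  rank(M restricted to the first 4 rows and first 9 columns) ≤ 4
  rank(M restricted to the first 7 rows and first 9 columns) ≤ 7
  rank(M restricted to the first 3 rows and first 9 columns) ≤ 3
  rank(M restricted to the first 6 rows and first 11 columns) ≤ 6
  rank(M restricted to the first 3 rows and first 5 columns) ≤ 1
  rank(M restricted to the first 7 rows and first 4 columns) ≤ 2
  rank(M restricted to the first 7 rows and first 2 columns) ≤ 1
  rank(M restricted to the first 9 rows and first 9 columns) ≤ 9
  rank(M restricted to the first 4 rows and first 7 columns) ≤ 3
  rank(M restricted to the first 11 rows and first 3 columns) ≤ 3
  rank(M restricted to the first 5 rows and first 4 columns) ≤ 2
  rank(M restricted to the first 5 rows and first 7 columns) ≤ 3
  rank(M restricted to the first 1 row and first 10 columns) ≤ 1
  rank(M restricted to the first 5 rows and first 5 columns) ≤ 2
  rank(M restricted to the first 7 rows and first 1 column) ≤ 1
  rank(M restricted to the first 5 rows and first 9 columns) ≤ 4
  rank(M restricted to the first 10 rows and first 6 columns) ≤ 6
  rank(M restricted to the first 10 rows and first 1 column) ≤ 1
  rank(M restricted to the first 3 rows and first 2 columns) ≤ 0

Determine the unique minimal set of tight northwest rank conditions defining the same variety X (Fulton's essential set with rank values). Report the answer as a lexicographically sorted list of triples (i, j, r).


Computing R[i][j] = min implied NW-rank bound (n=11, 22 conditions):

  R[1]: 0 0 1 1 1 1 1 1 1 1 1
  R[2]: 0 0 1 1 1 1 1 2 2 2 2
  R[3]: 0 0 1 1 1 2 2 3 3 3 3
  R[4]: 1 1 2 2 2 3 3 4 4 4 4
  R[5]: 1 1 2 2 2 3 3 4 4 5 5
  R[6]: 1 1 2 2 3 4 4 5 5 6 6
  R[7]: 1 1 2 2 3 4 5 6 6 7 7
  R[8]: 1 2 3 3 4 5 6 7 7 8 8
  R[9]: 1 2 3 4 5 6 7 8 8 9 9
  R[10]: 1 2 3 4 5 6 7 8 9 10 10
  R[11]: 1 2 3 4 5 6 7 8 9 10 11

so w = (3, 8, 6, 1, 10, 5, 7, 2, 4, 9, 11).

Rothe diagram D(w) (21 cells), 8 SE-corners (essential conditions):

[(2, 7, 1), (3, 2, 0), (3, 5, 1), (5, 5, 2), (5, 7, 3), (5, 9, 4), (7, 2, 1), (7, 4, 2)]


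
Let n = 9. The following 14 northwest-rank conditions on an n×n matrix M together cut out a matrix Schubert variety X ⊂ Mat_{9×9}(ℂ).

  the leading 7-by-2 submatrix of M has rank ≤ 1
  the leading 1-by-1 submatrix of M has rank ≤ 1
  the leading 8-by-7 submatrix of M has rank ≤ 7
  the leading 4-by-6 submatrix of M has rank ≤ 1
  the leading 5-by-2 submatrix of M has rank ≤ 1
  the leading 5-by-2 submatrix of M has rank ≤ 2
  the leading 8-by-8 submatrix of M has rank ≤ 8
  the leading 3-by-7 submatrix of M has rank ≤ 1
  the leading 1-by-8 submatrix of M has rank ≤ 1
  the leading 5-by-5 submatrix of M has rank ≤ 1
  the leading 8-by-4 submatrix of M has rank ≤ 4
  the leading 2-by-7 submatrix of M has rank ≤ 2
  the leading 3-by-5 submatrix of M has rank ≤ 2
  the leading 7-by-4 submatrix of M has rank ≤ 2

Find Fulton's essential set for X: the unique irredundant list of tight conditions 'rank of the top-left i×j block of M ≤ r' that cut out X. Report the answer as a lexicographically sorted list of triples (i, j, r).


The tightest implied rank at each (i,j), from the 14 conditions:

  row 1: 1 1 1 1 1 1 1 1 1
  row 2: 1 1 1 1 1 1 1 2 2
  row 3: 1 1 1 1 1 1 1 2 3
  row 4: 1 1 1 1 1 1 2 3 4
  row 5: 1 1 1 1 1 2 3 4 5
  row 6: 1 1 2 2 2 3 4 5 6
  row 7: 1 1 2 2 3 4 5 6 7
  row 8: 1 2 3 3 4 5 6 7 8
  row 9: 1 2 3 4 5 6 7 8 9

reading off 1-entries of Δ²R: w = (1, 8, 9, 7, 6, 3, 5, 2, 4).

ℓ(w)=24; the 5 essential cells (i,j,r):

[(3, 7, 1), (4, 6, 1), (5, 5, 1), (7, 2, 1), (7, 4, 2)]


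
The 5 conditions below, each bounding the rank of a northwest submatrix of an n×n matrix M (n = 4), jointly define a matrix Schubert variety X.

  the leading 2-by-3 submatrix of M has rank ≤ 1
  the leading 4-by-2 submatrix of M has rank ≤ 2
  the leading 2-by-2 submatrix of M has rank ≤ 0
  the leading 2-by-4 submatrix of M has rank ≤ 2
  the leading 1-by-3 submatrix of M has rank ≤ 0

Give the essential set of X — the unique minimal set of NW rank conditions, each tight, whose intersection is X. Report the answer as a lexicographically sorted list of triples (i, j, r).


Reconstructing r_w from the 5 given conditions:

  row 1: 0, 0, 0, 1
  row 2: 0, 0, 1, 2
  row 3: 1, 1, 2, 3
  row 4: 1, 2, 3, 4

the unique w with this rank table is (4, 3, 1, 2).

ℓ(w)=5; the 2 essential cells (i,j,r):

[(1, 3, 0), (2, 2, 0)]


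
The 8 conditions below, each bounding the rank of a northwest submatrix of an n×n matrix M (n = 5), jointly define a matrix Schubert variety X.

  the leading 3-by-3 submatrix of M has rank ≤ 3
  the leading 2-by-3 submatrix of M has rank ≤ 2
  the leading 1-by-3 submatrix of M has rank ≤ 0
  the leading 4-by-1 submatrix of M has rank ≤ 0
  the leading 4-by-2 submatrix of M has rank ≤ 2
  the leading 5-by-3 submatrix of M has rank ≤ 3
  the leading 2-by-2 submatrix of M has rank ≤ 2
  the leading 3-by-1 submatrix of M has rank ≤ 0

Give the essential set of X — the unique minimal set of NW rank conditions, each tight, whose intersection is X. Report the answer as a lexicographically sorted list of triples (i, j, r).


The tightest implied rank at each (i,j), from the 8 conditions:

  i=1: 0  0  0  1  1
  i=2: 0  1  1  2  2
  i=3: 0  1  2  3  3
  i=4: 0  1  2  3  4
  i=5: 1  2  3  4  5

so w = (4, 2, 3, 5, 1).

ℓ(w)=6; the 2 essential cells (i,j,r):

[(1, 3, 0), (4, 1, 0)]


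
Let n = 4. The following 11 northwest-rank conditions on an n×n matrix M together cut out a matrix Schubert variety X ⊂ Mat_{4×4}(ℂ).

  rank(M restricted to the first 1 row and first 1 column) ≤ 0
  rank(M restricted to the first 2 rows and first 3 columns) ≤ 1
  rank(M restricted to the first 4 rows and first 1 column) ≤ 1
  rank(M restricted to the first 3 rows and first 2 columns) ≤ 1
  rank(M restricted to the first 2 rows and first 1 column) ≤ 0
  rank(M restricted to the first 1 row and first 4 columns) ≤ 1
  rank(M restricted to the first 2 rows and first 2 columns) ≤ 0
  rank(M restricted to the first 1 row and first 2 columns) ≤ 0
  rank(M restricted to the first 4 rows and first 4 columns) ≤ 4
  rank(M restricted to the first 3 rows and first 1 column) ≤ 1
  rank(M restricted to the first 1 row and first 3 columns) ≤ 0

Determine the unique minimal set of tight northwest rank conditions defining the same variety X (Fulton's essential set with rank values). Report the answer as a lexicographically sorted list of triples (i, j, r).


Computing R[i][j] = min implied NW-rank bound (n=4, 11 conditions):

  0  0  0  1
  0  0  1  2
  1  1  2  3
  1  2  3  4

so w = (4, 3, 1, 2).

ℓ(w)=5; the 2 essential cells (i,j,r):

[(1, 3, 0), (2, 2, 0)]


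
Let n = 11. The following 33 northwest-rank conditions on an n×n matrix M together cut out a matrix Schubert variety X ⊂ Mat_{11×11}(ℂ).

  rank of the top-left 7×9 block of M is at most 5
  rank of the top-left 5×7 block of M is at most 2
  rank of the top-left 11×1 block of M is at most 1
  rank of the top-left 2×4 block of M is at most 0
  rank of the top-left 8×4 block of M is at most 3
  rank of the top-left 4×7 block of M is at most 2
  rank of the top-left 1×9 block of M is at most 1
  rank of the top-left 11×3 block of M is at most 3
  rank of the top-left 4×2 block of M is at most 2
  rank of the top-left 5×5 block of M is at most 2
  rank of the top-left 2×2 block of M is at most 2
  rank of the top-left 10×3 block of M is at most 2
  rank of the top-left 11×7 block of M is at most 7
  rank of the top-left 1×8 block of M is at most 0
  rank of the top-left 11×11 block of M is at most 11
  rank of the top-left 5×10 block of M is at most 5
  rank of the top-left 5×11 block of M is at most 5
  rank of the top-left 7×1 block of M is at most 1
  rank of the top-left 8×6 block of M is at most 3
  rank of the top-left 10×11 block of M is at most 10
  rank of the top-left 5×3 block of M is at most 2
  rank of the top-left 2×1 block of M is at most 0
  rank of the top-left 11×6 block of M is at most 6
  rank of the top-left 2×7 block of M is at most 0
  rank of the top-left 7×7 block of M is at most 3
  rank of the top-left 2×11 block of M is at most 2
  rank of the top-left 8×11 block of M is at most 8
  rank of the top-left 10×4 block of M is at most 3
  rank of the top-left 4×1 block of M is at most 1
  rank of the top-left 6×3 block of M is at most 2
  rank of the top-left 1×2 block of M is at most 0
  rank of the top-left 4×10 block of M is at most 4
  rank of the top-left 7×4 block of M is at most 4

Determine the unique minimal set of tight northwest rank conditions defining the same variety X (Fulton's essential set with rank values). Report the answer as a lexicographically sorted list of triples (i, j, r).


The tightest implied rank at each (i,j), from the 33 conditions:

  row 1: 0  0  0  0  0  0  0  0  1  1  1
  row 2: 0  0  0  0  0  0  0  1  2  2  2
  row 3: 1  1  1  1  1  1  1  2  3  3  3
  row 4: 1  2  2  2  2  2  2  3  4  4  4
  row 5: 1  2  2  2  2  2  2  3  4  5  5
  row 6: 1  2  2  3  3  3  3  4  5  6  6
  row 7: 1  2  2  3  3  3  3  4  5  6  7
  row 8: 1  2  2  3  3  3  4  5  6  7  8
  row 9: 1  2  2  3  4  4  5  6  7  8  9
  row 10: 1  2  2  3  4  5  6  7  8  9  10
  row 11: 1  2  3  4  5  6  7  8  9  10  11

giving w = (9, 8, 1, 2, 10, 4, 11, 7, 5, 6, 3) via Δ²R.

Fulton essential set (6 of the 30 Rothe cells):

[(1, 8, 0), (2, 7, 0), (5, 7, 2), (7, 7, 3), (8, 6, 3), (10, 3, 2)]


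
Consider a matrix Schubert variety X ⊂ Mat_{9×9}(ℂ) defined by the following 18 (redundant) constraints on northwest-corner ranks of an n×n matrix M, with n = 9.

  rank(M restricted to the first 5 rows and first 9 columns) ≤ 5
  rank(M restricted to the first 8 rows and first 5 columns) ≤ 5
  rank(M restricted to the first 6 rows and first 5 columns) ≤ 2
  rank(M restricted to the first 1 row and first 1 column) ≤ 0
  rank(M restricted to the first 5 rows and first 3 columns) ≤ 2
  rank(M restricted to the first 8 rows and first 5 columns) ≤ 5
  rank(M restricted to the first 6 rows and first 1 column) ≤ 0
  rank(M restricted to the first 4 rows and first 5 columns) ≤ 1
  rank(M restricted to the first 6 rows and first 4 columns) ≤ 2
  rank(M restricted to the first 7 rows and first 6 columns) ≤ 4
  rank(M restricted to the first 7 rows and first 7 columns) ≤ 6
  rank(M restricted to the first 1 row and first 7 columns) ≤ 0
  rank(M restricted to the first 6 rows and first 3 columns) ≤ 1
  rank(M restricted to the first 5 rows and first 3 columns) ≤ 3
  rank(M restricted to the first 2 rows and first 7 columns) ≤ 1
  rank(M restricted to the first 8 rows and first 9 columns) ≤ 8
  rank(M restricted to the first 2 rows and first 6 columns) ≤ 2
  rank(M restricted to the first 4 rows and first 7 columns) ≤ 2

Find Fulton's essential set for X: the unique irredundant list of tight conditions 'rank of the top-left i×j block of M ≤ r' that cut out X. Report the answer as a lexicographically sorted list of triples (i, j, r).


The tightest implied rank at each (i,j), from the 18 conditions:

  i=1: 0, 0, 0, 0, 0, 0, 0, 1, 1
  i=2: 0, 1, 1, 1, 1, 1, 1, 2, 2
  i=3: 0, 1, 1, 1, 1, 2, 2, 3, 3
  i=4: 0, 1, 1, 1, 1, 2, 2, 3, 4
  i=5: 0, 1, 1, 2, 2, 3, 3, 4, 5
  i=6: 0, 1, 1, 2, 2, 3, 4, 5, 6
  i=7: 1, 2, 2, 3, 3, 4, 5, 6, 7
  i=8: 1, 2, 3, 4, 4, 5, 6, 7, 8
  i=9: 1, 2, 3, 4, 5, 6, 7, 8, 9

reading off 1-entries of Δ²R: w = (8, 2, 6, 9, 4, 7, 1, 3, 5).

Fulton essential set (6 of the 22 Rothe cells):

[(1, 7, 0), (4, 5, 1), (4, 7, 2), (6, 1, 0), (6, 3, 1), (6, 5, 2)]


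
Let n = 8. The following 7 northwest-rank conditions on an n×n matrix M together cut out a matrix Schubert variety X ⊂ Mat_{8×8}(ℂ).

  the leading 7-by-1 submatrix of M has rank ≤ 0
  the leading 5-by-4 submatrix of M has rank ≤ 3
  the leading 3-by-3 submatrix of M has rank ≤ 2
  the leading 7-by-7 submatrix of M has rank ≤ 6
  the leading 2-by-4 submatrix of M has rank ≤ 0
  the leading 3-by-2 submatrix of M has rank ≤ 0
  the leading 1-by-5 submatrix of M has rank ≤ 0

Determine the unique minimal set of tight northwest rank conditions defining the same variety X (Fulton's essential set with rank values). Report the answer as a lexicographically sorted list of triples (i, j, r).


Recovering R(i,j) via the rank-extension bound from the 7 conditions:

  row 1: 0 0 0 0 0 1 1 1
  row 2: 0 0 0 0 1 2 2 2
  row 3: 0 0 1 1 2 3 3 3
  row 4: 0 1 2 2 3 4 4 4
  row 5: 0 1 2 3 4 5 5 5
  row 6: 0 1 2 3 4 5 6 6
  row 7: 0 1 2 3 4 5 6 7
  row 8: 1 2 3 4 5 6 7 8

so w = (6, 5, 3, 2, 4, 7, 8, 1).

ℓ(w)=15; the 4 essential cells (i,j,r):

[(1, 5, 0), (2, 4, 0), (3, 2, 0), (7, 1, 0)]


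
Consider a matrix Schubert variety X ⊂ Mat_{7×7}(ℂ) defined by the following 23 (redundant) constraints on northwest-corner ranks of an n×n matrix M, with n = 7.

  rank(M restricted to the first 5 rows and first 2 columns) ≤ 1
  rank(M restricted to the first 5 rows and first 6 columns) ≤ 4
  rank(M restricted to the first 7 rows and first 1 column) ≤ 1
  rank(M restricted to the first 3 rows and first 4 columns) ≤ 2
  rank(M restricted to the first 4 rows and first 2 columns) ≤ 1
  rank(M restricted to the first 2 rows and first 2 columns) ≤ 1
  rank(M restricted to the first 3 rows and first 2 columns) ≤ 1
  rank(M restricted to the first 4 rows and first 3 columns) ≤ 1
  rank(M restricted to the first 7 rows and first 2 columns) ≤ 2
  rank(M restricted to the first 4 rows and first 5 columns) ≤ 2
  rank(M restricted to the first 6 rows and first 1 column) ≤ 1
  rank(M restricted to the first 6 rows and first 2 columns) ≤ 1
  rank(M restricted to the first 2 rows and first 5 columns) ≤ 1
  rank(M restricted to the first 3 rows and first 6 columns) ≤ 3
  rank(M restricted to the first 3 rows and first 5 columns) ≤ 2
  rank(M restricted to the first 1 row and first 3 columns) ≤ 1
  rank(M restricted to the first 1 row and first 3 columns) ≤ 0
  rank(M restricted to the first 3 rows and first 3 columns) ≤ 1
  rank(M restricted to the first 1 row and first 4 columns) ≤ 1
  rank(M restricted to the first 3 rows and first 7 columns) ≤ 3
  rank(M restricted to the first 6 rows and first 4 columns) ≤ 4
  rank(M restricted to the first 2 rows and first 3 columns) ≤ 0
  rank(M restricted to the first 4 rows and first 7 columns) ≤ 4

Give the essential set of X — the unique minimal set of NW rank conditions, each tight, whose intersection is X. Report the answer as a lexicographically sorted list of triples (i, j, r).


Recovering R(i,j) via the rank-extension bound from the 23 conditions:

  i=1: 0  0  0  1  1  1  1
  i=2: 0  0  0  1  1  2  2
  i=3: 1  1  1  2  2  3  3
  i=4: 1  1  1  2  2  3  4
  i=5: 1  1  2  3  3  4  5
  i=6: 1  1  2  3  4  5  6
  i=7: 1  2  3  4  5  6  7

so w = (4, 6, 1, 7, 3, 5, 2).

5 SE-corners of the 12-cell Rothe diagram give Ess(w):

[(2, 3, 0), (2, 5, 1), (4, 3, 1), (4, 5, 2), (6, 2, 1)]


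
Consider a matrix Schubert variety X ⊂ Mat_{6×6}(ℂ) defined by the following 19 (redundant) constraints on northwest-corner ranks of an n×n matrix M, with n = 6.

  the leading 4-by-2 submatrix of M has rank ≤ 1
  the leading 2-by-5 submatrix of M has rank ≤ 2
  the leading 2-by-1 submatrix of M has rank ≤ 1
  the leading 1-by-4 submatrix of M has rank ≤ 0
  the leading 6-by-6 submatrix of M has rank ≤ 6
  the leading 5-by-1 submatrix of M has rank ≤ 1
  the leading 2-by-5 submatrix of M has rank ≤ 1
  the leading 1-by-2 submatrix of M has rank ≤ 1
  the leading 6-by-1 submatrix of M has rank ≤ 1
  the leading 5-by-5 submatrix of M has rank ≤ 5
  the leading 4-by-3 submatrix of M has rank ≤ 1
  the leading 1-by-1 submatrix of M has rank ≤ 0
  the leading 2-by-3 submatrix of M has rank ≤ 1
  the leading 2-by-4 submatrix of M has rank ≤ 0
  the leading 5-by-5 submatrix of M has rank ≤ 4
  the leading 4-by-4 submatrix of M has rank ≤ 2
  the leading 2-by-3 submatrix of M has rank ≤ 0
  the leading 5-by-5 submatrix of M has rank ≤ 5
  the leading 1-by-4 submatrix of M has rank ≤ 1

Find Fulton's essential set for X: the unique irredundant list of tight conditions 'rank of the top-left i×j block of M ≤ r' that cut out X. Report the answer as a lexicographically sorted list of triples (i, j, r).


Computing R[i][j] = min implied NW-rank bound (n=6, 19 conditions):

  i=1: 0 | 0 | 0 | 0 | 1 | 1
  i=2: 0 | 0 | 0 | 0 | 1 | 2
  i=3: 1 | 1 | 1 | 1 | 2 | 3
  i=4: 1 | 1 | 1 | 2 | 3 | 4
  i=5: 1 | 2 | 2 | 3 | 4 | 5
  i=6: 1 | 2 | 3 | 4 | 5 | 6

hence w(1..6) = (5, 6, 1, 4, 2, 3).

Rothe diagram D(w) (10 cells), 2 SE-corners (essential conditions):

[(2, 4, 0), (4, 3, 1)]


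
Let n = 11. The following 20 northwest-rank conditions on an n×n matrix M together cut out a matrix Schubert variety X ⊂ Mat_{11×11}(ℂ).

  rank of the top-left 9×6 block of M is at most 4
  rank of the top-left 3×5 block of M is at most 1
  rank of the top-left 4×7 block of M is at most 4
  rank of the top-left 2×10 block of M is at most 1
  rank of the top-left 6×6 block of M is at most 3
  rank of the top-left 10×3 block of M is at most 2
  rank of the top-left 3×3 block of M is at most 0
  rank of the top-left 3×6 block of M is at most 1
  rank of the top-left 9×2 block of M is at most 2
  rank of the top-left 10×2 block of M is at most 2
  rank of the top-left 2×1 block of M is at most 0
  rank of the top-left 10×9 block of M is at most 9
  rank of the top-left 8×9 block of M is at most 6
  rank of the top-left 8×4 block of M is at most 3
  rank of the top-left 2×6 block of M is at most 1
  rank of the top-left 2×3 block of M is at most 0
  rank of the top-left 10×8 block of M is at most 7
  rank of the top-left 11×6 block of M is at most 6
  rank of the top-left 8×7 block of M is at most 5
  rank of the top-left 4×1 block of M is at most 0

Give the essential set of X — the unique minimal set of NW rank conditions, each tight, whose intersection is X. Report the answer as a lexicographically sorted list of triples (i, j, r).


Reconstructing r_w from the 20 given conditions:

  i=1: 0  0  0  1  1  1  1  1  1  1  1
  i=2: 0  0  0  1  1  1  1  1  1  1  2
  i=3: 0  0  0  1  1  1  2  2  2  2  3
  i=4: 0  1  1  2  2  2  3  3  3  3  4
  i=5: 1  2  2  3  3  3  4  4  4  4  5
  i=6: 1  2  2  3  3  3  4  5  5  5  6
  i=7: 1  2  2  3  4  4  5  6  6  6  7
  i=8: 1  2  2  3  4  4  5  6  6  7  8
  i=9: 1  2  2  3  4  4  5  6  7  8  9
  i=10: 1  2  2  3  4  5  6  7  8  9  10
  i=11: 1  2  3  4  5  6  7  8  9  10  11

hence w(1..11) = (4, 11, 7, 2, 1, 8, 5, 10, 9, 6, 3).

ℓ(w)=28; the 8 essential cells (i,j,r):

[(2, 10, 1), (3, 3, 0), (3, 6, 1), (4, 1, 0), (6, 6, 3), (8, 9, 6), (9, 6, 4), (10, 3, 2)]


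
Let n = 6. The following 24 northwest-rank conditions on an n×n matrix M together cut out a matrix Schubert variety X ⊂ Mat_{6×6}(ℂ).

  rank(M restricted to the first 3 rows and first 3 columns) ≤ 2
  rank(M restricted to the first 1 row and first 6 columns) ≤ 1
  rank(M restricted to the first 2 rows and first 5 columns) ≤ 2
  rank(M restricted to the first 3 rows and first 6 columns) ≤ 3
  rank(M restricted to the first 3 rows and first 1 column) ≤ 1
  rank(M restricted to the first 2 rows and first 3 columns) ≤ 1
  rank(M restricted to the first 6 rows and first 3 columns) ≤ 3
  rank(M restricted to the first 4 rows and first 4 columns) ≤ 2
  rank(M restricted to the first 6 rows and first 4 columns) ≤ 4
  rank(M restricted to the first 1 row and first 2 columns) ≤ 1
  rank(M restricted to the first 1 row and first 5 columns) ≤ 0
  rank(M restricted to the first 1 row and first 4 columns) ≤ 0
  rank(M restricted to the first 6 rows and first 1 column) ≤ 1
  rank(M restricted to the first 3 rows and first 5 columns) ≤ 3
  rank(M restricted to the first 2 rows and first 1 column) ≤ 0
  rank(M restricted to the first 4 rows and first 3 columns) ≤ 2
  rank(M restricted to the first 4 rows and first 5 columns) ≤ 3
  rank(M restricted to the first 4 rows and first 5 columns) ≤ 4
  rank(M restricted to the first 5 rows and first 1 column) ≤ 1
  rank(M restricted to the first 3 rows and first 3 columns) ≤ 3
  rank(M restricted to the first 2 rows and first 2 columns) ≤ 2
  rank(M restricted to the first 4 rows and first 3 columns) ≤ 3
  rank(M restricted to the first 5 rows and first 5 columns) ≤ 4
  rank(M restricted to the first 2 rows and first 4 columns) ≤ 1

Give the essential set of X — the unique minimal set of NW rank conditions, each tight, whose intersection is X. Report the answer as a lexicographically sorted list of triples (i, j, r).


Rank table r_w(6×6) implied by the 24 constraints:

  0, 0, 0, 0, 0, 1
  0, 1, 1, 1, 1, 2
  1, 2, 2, 2, 2, 3
  1, 2, 2, 2, 3, 4
  1, 2, 3, 3, 4, 5
  1, 2, 3, 4, 5, 6

second differences of R give the permutation w = (6, 2, 1, 5, 3, 4).

D(w) has 8 cells with 3 SE-corners; essential set:

[(1, 5, 0), (2, 1, 0), (4, 4, 2)]


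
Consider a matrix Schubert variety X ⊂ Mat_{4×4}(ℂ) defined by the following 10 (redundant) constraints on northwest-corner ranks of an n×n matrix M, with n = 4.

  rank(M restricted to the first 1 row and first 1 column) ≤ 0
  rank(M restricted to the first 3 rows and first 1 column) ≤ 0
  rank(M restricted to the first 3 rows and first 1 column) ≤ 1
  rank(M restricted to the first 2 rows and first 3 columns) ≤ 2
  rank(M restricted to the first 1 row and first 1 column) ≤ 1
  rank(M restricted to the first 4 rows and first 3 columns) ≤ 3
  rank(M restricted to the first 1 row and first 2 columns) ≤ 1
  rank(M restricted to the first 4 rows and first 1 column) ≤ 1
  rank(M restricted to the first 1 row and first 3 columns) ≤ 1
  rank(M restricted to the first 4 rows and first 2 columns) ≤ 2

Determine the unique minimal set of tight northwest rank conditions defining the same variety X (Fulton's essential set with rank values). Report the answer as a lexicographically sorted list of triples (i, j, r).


Rank table r_w(4×4) implied by the 10 constraints:

  R[1]: 0 | 1 | 1 | 1
  R[2]: 0 | 1 | 2 | 2
  R[3]: 0 | 1 | 2 | 3
  R[4]: 1 | 2 | 3 | 4

the unique w with this rank table is (2, 3, 4, 1).

1 SE-corner of the 3-cell Rothe diagram gives Ess(w):

[(3, 1, 0)]


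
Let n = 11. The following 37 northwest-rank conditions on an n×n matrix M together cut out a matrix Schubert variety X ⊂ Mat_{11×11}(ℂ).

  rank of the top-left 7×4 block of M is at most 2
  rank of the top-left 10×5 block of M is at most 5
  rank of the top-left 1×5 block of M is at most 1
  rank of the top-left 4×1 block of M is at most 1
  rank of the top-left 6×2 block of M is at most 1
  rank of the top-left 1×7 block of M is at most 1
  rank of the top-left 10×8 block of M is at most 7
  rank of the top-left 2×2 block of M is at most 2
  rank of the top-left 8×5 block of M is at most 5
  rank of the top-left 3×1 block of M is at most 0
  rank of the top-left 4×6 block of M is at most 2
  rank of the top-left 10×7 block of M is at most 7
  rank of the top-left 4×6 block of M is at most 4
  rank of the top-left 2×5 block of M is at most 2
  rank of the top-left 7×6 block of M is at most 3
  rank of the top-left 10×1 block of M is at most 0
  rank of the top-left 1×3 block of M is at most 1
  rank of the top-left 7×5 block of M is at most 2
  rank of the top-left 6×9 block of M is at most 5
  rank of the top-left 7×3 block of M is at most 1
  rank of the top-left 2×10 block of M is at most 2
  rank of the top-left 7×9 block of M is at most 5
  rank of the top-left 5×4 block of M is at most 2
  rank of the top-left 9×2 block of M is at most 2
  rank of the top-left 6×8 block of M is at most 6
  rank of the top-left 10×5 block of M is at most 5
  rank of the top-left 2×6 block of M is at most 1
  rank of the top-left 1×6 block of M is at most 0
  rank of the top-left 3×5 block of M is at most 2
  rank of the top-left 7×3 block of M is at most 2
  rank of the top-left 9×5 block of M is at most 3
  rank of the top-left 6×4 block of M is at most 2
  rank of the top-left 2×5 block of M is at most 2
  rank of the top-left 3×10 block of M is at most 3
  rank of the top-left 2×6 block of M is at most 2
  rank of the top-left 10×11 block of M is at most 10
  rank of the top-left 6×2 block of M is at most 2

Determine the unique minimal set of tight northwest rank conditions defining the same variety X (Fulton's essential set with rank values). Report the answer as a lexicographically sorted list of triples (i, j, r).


Rank table r_w(11×11) implied by the 37 constraints:

  row 1: 0, 0, 0, 0, 0, 0, 1, 1, 1, 1, 1
  row 2: 0, 1, 1, 1, 1, 1, 2, 2, 2, 2, 2
  row 3: 0, 1, 1, 2, 2, 2, 3, 3, 3, 3, 3
  row 4: 0, 1, 1, 2, 2, 2, 3, 4, 4, 4, 4
  row 5: 0, 1, 1, 2, 2, 3, 4, 5, 5, 5, 5
  row 6: 0, 1, 1, 2, 2, 3, 4, 5, 5, 6, 6
  row 7: 0, 1, 1, 2, 2, 3, 4, 5, 5, 6, 7
  row 8: 0, 1, 2, 3, 3, 4, 5, 6, 6, 7, 8
  row 9: 0, 1, 2, 3, 3, 4, 5, 6, 7, 8, 9
  row 10: 0, 1, 2, 3, 4, 5, 6, 7, 8, 9, 10
  row 11: 1, 2, 3, 4, 5, 6, 7, 8, 9, 10, 11

reading off 1-entries of Δ²R: w = (7, 2, 4, 8, 6, 10, 11, 3, 9, 5, 1).

|D(w)|=28, |Ess(w)|=7:

[(1, 6, 0), (4, 6, 2), (7, 3, 1), (7, 5, 2), (7, 9, 5), (9, 5, 3), (10, 1, 0)]
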